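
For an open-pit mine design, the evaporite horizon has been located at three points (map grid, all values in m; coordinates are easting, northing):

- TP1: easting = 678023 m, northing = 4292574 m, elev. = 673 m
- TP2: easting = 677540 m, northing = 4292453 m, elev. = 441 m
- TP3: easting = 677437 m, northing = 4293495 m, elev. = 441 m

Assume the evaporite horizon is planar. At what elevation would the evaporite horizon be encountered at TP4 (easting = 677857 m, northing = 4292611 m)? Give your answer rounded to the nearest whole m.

Let the plane be z = a·easting + b·northing + c.
TP2−TP1: −483a − 121b = −232;  TP3−TP1: −586a + 921b = −232.
Solving gives a = 0.46872413, b = 0.04633262.
Then c = 673 − a·678023 − b·4292574 = −516018.92.
At (677857, 4292611): z = 317727.9 + 198887.9 − 516018.92 = 596.9 m.

597 m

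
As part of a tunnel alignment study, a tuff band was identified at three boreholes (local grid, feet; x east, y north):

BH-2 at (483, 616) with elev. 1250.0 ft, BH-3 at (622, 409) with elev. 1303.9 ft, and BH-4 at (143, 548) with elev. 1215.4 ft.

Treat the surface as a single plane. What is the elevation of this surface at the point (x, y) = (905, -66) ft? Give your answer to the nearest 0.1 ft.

1422.7 ft

Two edge vectors: BH-2→BH-3 = (139, -207, 53.9), BH-2→BH-4 = (-340, -68, -34.6).
Normal n = (BH-2→BH-3) × (BH-2→BH-4) = (10827.4, -13516.6, -79832).
So ∂z/∂x = −n_x/n_z = 0.13563 and ∂z/∂y = −n_y/n_z = −0.16931.
Intercept c from BH-2: 1250 − 65.51 + 104.30 = 1288.79.
At (905, -66): z = 122.7 + 11.2 + 1288.79 = 1422.7 ft.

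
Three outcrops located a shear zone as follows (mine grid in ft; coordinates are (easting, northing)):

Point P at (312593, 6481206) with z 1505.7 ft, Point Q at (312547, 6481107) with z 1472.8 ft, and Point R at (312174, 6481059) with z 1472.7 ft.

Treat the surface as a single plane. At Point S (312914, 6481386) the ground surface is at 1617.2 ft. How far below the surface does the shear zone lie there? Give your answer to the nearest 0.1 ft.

Let the plane be z = a·E + b·N + c.
Point Q−Point P: −46a − 99b = −32.9;  Point R−Point P: −419a − 147b = −33.
Solving gives a = −0.045200035, b = 0.353325269.
Then c = 1505.7 − a·312593 − b·6481206 = −2274338.94.
At (312914, 6481386): z_contact = −14143.72 + 2290037.45 − 2274338.94 = 1554.79 ft.
Depth below ground = 1617.2 − 1554.79 = 62.4 ft.

62.4 ft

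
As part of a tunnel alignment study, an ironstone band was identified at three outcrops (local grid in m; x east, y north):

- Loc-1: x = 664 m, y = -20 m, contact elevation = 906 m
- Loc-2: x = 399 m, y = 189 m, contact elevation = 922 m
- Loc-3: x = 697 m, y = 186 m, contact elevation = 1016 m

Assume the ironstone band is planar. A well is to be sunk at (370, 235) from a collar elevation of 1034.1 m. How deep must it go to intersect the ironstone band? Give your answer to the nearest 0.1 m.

Let the plane be z = a·x + b·y + c.
Loc-2−Loc-1: −265a + 209b = 16;  Loc-3−Loc-1: 33a + 206b = 110.
Solving gives a = 0.32030, b = 0.48267.
Then c = 906 − a·664 − b·-20 = 702.98.
At (370, 235): z_contact = 118.51 + 113.43 + 702.98 = 934.91 m.
Depth below ground = 1034.1 − 934.91 = 99.2 m.

99.2 m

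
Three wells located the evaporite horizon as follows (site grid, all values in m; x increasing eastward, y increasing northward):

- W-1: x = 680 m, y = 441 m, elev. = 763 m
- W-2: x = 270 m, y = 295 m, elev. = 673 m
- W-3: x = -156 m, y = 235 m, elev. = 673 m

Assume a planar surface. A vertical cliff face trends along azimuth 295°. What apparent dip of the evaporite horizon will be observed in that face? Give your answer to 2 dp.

29.30°

Let the plane be z = a·x + b·y + c.
W-2−W-1: −410a − 146b = −90;  W-3−W-1: −836a − 206b = −90.
Solving gives a = −0.14363, b = 1.01979.
Unit vector along 295° is (sin 295°, cos 295°) = (-0.9063, 0.4226).
Slope in that direction = a·(-0.9063) + b·(0.4226) = 0.56116.
Apparent dip = arctan|0.56116| = 29.30° (true dip is 45.8°, so apparent ≤ true as expected).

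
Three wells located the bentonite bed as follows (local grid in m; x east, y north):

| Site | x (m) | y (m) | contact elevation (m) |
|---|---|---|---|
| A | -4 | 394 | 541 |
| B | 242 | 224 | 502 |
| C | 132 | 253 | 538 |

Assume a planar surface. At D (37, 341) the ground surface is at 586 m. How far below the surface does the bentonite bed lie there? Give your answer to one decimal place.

Two edge vectors: A→B = (246, -170, -39), A→C = (136, -141, -3).
Normal n = (A→B) × (A→C) = (-4989, -4566, -11566).
So ∂z/∂x = −n_x/n_z = −0.43135 and ∂z/∂y = −n_y/n_z = −0.39478.
Intercept c from A: 541 − 1.73 + 155.54 = 694.82.
At (37, 341): z_contact = −15.96 − 134.62 + 694.82 = 544.24 m.
Depth below ground = 586 − 544.24 = 41.8 m.

41.8 m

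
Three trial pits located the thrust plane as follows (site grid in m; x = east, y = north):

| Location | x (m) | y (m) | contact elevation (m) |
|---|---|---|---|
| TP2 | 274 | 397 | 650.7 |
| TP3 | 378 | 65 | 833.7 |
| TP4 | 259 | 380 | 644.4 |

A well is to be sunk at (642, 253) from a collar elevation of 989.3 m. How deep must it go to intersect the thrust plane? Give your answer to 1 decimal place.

10.3 m

Two edge vectors: TP2→TP3 = (104, -332, 183), TP2→TP4 = (-15, -17, -6.3).
Normal n = (TP2→TP3) × (TP2→TP4) = (5202.6, -2089.8, -6748).
So ∂z/∂x = −n_x/n_z = 0.77098 and ∂z/∂y = −n_y/n_z = −0.30969.
Intercept c from TP2: 650.7 − 211.25 + 122.95 = 562.40.
At (642, 253): z_contact = 494.97 − 78.35 + 562.40 = 979.02 m.
Depth below ground = 989.3 − 979.02 = 10.3 m.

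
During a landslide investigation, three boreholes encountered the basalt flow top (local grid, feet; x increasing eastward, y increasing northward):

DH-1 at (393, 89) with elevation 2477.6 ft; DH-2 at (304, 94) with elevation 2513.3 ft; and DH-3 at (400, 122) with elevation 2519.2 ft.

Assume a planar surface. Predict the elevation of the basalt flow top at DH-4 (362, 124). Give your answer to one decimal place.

2534.3 ft

Two edge vectors: DH-1→DH-2 = (-89, 5, 35.7), DH-1→DH-3 = (7, 33, 41.6).
Normal n = (DH-1→DH-2) × (DH-1→DH-3) = (-970.1, 3952.3, -2972).
So ∂z/∂x = −n_x/n_z = −0.32641 and ∂z/∂y = −n_y/n_z = 1.32985.
Intercept c from DH-1: 2477.6 + 128.28 − 118.36 = 2487.52.
At (362, 124): z = −118.2 + 164.9 + 2487.52 = 2534.3 ft.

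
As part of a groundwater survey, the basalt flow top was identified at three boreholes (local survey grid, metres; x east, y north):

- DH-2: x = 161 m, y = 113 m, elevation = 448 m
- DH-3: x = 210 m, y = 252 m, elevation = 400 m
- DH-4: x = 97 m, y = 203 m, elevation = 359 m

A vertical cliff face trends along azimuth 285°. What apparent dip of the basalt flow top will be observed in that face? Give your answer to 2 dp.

Let the plane be z = a·x + b·y + c.
DH-3−DH-2: 49a + 139b = −48;  DH-4−DH-2: −64a + 90b = −89.
Solving gives a = 0.60507, b = −0.55862.
Unit vector along 285° is (sin 285°, cos 285°) = (-0.9659, 0.2588).
Slope in that direction = a·(-0.9659) + b·(0.2588) = −0.72903.
Apparent dip = arctan|0.72903| = 36.09° (true dip is 39.5°, so apparent ≤ true as expected).

36.09°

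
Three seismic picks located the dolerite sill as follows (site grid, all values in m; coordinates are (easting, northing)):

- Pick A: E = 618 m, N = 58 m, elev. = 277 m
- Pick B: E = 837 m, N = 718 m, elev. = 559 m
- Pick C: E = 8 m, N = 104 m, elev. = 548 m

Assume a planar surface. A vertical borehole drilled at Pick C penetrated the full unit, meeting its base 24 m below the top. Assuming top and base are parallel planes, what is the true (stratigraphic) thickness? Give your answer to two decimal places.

Two edge vectors: Pick A→Pick B = (219, 660, 282), Pick A→Pick C = (-610, 46, 271).
Normal n = (Pick A→Pick B) × (Pick A→Pick C) = (165888, -231369, 412674).
So ∂z/∂E = −n_x/n_z = −0.40198 and ∂z/∂N = −n_y/n_z = 0.56066.
|∇z| = √(a²+b²) = 0.68988, so dip δ = arctan(0.68988) = 34.60°.
True thickness = vertical thickness × cos δ = 24 × cos 34.60° = 19.76 m.

19.76 m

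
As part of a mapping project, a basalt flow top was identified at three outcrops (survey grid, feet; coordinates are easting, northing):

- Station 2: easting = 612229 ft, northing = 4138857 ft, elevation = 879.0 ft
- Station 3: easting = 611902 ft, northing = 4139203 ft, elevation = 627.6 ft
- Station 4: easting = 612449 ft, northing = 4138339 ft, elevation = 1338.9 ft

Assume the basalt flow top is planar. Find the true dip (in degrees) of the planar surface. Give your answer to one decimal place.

46.8°

Let the plane be z = a·easting + b·northing + c.
Station 3−Station 2: −327a + 346b = −251.4;  Station 4−Station 2: 220a − 518b = 459.9.
Solving gives a = −0.30987, b = −1.01944.
Gradient magnitude |∇z| = √(a² + b²) = √(0.09602 + 1.03926) = 1.06550.
True dip = arctan(1.06550) = 46.8°, dipping toward NNE (azimuth ≈ 017°).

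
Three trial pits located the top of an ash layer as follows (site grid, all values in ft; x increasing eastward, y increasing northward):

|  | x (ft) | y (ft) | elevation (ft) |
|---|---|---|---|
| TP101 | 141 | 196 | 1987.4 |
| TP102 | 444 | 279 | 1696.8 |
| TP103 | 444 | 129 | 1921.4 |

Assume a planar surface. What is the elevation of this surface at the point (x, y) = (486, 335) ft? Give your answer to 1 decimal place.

1589.9 ft

Two edge vectors: TP101→TP102 = (303, 83, -290.6), TP101→TP103 = (303, -67, -66).
Normal n = (TP101→TP102) × (TP101→TP103) = (-24948.2, -68053.8, -45450).
So ∂z/∂x = −n_x/n_z = −0.54892 and ∂z/∂y = −n_y/n_z = −1.49733.
Intercept c from TP101: 1987.4 + 77.40 + 293.48 = 2358.27.
At (486, 335): z = −266.8 − 501.6 + 2358.27 = 1589.9 ft.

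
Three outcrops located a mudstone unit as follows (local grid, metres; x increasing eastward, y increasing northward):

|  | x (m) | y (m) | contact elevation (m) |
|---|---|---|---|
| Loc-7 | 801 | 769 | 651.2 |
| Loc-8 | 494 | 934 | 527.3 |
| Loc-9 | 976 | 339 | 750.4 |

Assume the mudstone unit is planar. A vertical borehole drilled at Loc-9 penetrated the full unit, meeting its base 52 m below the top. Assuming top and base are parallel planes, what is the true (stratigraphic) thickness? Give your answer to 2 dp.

48.80 m

Two edge vectors: Loc-7→Loc-8 = (-307, 165, -123.9), Loc-7→Loc-9 = (175, -430, 99.2).
Normal n = (Loc-7→Loc-8) × (Loc-7→Loc-9) = (-36909, 8771.9, 103135).
So ∂z/∂x = −n_x/n_z = 0.35787 and ∂z/∂y = −n_y/n_z = −0.08505.
|∇z| = √(a²+b²) = 0.36784, so dip δ = arctan(0.36784) = 20.20°.
True thickness = vertical thickness × cos δ = 52 × cos 20.20° = 48.80 m.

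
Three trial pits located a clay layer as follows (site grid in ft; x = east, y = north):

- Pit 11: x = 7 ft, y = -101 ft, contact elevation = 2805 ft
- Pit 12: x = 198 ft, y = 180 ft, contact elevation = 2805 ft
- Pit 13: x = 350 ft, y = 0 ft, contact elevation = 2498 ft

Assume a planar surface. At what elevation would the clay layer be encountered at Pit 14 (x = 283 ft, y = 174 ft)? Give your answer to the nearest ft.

Let the plane be z = a·x + b·y + c.
Pit 12−Pit 11: 191a + 281b = 0;  Pit 13−Pit 11: 343a + 101b = −307.
Solving gives a = −1.11901, b = 0.76061.
Then c = 2805 − a·7 − b·-101 = 2889.65.
At (283, 174): z = −316.7 + 132.3 + 2889.65 = 2705.3 ft.

2705 ft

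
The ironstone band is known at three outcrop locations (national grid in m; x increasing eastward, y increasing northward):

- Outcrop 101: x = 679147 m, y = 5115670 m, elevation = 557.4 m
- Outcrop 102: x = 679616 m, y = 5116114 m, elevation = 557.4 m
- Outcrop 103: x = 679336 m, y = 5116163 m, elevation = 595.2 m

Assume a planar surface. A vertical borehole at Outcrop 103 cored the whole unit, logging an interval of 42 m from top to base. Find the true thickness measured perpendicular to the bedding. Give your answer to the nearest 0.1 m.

41.4 m

Two edge vectors: Outcrop 101→Outcrop 102 = (469, 444, 0), Outcrop 101→Outcrop 103 = (189, 493, 37.8).
Normal n = (Outcrop 101→Outcrop 102) × (Outcrop 101→Outcrop 103) = (16783.2, -17728.2, 147301).
So ∂z/∂x = −n_x/n_z = −0.11394 and ∂z/∂y = −n_y/n_z = 0.12035.
|∇z| = √(a²+b²) = 0.16573, so dip δ = arctan(0.16573) = 9.41°.
True thickness = vertical thickness × cos δ = 42 × cos 9.41° = 41.4 m.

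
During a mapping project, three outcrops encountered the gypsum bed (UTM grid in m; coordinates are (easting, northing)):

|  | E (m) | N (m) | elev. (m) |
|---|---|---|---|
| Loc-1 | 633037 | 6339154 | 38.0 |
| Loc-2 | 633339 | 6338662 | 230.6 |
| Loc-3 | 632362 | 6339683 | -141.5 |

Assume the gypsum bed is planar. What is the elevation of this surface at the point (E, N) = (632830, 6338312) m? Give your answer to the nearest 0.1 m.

424.6 m

Let the plane be z = a·E + b·N + c.
Loc-2−Loc-1: 302a − 492b = 192.6;  Loc-3−Loc-1: −675a + 529b = −179.5.
Solving gives a = −0.078746910, b = −0.439799933.
Then c = 38 − a·633037 − b·6339154 = 2837847.21.
At (632830, 6338312): z = −49833.4 − 2787589.2 + 2837847.21 = 424.6 m.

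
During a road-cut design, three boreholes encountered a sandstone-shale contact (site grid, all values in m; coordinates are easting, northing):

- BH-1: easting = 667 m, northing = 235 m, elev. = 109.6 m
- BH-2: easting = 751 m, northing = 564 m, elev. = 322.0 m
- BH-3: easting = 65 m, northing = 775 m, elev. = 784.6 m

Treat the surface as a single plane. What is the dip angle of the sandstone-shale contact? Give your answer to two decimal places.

Let the plane be z = a·easting + b·northing + c.
BH-2−BH-1: 84a + 329b = 212.4;  BH-3−BH-1: −602a + 540b = 675.
Solving gives a = −0.44113, b = 0.75822.
Gradient magnitude |∇z| = √(a² + b²) = √(0.19460 + 0.57490) = 0.87721.
True dip = arctan(0.87721) = 41.26°, dipping toward SSE (azimuth ≈ 150°).

41.26°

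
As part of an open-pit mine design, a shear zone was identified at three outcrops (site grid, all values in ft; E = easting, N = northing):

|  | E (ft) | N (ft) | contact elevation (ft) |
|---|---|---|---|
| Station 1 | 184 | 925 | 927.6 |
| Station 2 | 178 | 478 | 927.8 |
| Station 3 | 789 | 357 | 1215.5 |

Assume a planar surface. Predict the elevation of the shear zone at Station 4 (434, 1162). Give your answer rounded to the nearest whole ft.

1043 ft

Two edge vectors: Station 1→Station 2 = (-6, -447, 0.2), Station 1→Station 3 = (605, -568, 287.9).
Normal n = (Station 1→Station 2) × (Station 1→Station 3) = (-128577.7, 1848.4, 273843).
So ∂z/∂E = −n_x/n_z = 0.46953 and ∂z/∂N = −n_y/n_z = −0.00675.
Intercept c from Station 1: 927.6 − 86.39 + 6.24 = 847.45.
At (434, 1162): z = 203.8 − 7.8 + 847.45 = 1043.4 ft.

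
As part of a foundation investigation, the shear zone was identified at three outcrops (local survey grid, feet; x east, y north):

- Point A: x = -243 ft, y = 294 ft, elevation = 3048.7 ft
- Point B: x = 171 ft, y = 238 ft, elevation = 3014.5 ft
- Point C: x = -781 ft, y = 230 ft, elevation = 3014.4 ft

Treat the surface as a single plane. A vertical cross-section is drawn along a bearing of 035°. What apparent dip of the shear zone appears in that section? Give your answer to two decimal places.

Let the plane be z = a·x + b·y + c.
Point B−Point A: 414a − 56b = −34.2;  Point C−Point A: −538a − 64b = −34.3.
Solving gives a = −0.00473, b = 0.57572.
Unit vector along 035° is (sin 35°, cos 35°) = (0.5736, 0.8192).
Slope in that direction = a·(0.5736) + b·(0.8192) = 0.46889.
Apparent dip = arctan|0.46889| = 25.12° (true dip is 29.9°, so apparent ≤ true as expected).

25.12°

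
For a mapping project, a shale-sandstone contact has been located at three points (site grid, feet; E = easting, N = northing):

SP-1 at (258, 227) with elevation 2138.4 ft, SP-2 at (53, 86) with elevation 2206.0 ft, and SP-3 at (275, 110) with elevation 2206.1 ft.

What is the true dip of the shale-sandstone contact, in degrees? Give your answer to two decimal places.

29.81°

Let the plane be z = a·E + b·N + c.
SP-2−SP-1: −205a − 141b = 67.6;  SP-3−SP-1: 17a − 117b = 67.7.
Solving gives a = 0.06203, b = −0.56962.
Gradient magnitude |∇z| = √(a² + b²) = √(0.00385 + 0.32447) = 0.57299.
True dip = arctan(0.57299) = 29.81°, dipping toward N (azimuth ≈ 354°).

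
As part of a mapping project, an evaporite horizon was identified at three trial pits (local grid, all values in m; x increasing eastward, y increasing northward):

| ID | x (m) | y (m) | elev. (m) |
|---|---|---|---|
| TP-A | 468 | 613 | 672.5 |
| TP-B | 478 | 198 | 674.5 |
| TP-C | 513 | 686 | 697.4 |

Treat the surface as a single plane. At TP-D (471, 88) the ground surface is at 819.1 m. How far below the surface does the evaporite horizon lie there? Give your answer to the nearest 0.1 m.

149.3 m

Let the plane be z = a·x + b·y + c.
TP-B−TP-A: 10a − 415b = 2;  TP-C−TP-A: 45a + 73b = 24.9.
Solving gives a = 0.54004, b = 0.00819.
Then c = 672.5 − a·468 − b·613 = 414.74.
At (471, 88): z_contact = 254.36 + 0.72 + 414.74 = 669.82 m.
Depth below ground = 819.1 − 669.82 = 149.3 m.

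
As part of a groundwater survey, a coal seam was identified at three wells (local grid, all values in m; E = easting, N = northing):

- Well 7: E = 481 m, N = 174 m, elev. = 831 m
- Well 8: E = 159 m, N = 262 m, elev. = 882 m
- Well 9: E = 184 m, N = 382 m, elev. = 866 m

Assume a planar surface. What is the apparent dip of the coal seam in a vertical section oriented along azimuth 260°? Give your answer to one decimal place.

Let the plane be z = a·E + b·N + c.
Well 8−Well 7: −322a + 88b = 51;  Well 9−Well 7: −297a + 208b = 35.
Solving gives a = −0.18433, b = −0.09493.
Unit vector along 260° is (sin 260°, cos 260°) = (-0.9848, -0.1736).
Slope in that direction = a·(-0.9848) + b·(-0.1736) = 0.19801.
Apparent dip = arctan|0.19801| = 11.2° (true dip is 11.7°, so apparent ≤ true as expected).

11.2°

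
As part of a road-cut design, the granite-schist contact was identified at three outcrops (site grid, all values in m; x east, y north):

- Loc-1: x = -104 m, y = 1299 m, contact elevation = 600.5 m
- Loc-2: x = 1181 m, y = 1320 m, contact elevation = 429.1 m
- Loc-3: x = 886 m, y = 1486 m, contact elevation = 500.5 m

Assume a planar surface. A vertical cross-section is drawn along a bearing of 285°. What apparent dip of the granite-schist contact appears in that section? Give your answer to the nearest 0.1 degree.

10.2°

Let the plane be z = a·x + b·y + c.
Loc-2−Loc-1: 1285a + 21b = −171.4;  Loc-3−Loc-1: 990a + 187b = −100.
Solving gives a = −0.13645, b = 0.18763.
Unit vector along 285° is (sin 285°, cos 285°) = (-0.9659, 0.2588).
Slope in that direction = a·(-0.9659) + b·(0.2588) = 0.18036.
Apparent dip = arctan|0.18036| = 10.2° (true dip is 13.1°, so apparent ≤ true as expected).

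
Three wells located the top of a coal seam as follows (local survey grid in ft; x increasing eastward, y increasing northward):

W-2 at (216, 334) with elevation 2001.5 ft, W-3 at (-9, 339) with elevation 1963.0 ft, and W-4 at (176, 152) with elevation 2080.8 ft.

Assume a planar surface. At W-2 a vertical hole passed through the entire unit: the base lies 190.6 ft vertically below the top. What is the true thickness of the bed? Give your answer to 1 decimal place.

170.6 ft

Let the plane be z = a·x + b·y + c.
W-3−W-2: −225a + 5b = −38.5;  W-4−W-2: −40a − 182b = 79.3.
Solving gives a = 0.16064, b = −0.47102.
|∇z| = √(a²+b²) = 0.49766, so dip δ = arctan(0.49766) = 26.46°.
True thickness = vertical thickness × cos δ = 190.6 × cos 26.46° = 170.6 ft.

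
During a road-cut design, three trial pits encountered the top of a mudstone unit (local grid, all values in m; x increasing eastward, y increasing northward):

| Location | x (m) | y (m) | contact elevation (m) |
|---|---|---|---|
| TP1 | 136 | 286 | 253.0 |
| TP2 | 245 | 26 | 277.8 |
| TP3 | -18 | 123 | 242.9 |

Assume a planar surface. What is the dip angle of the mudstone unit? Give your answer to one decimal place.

Let the plane be z = a·x + b·y + c.
TP2−TP1: 109a − 260b = 24.8;  TP3−TP1: −154a − 163b = −10.1.
Solving gives a = 0.11536, b = −0.04702.
Gradient magnitude |∇z| = √(a² + b²) = √(0.01331 + 0.00221) = 0.12457.
True dip = arctan(0.12457) = 7.1°, dipping toward WNW (azimuth ≈ 292°).

7.1°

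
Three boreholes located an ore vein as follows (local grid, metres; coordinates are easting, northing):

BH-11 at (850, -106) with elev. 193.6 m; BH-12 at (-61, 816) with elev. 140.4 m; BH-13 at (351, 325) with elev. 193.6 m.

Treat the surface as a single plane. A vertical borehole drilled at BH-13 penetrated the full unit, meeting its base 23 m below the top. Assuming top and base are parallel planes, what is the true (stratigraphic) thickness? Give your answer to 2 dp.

Two edge vectors: BH-11→BH-12 = (-911, 922, -53.2), BH-11→BH-13 = (-499, 431, 0).
Normal n = (BH-11→BH-12) × (BH-11→BH-13) = (22929.2, 26546.8, 67437).
So ∂z/∂easting = −n_x/n_z = −0.34001 and ∂z/∂northing = −n_y/n_z = −0.39365.
|∇z| = √(a²+b²) = 0.52016, so dip δ = arctan(0.52016) = 27.48°.
True thickness = vertical thickness × cos δ = 23 × cos 27.48° = 20.40 m.

20.40 m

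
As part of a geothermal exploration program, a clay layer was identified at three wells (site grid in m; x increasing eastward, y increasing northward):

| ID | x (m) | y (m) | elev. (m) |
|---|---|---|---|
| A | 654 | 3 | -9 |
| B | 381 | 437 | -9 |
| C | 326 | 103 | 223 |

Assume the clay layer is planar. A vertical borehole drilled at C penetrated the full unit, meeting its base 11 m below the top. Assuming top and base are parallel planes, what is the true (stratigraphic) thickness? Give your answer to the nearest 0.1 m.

Let the plane be z = a·x + b·y + c.
B−A: −273a + 434b = 0;  C−A: −328a + 100b = 232.
Solving gives a = −0.87515, b = −0.55050.
|∇z| = √(a²+b²) = 1.03390, so dip δ = arctan(1.03390) = 45.95°.
True thickness = vertical thickness × cos δ = 11 × cos 45.95° = 7.6 m.

7.6 m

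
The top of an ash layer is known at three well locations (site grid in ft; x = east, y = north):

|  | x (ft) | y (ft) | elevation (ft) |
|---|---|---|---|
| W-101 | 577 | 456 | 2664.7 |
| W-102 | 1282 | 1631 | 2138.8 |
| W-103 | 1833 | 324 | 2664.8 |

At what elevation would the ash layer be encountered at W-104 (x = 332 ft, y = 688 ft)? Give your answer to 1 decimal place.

2577.8 ft

Two edge vectors: W-101→W-102 = (705, 1175, -525.9), W-101→W-103 = (1256, -132, 0.1).
Normal n = (W-101→W-102) × (W-101→W-103) = (-69301.3, -660600.9, -1568860).
So ∂z/∂x = −n_x/n_z = −0.044173 and ∂z/∂y = −n_y/n_z = −0.421071.
Intercept c from W-101: 2664.7 + 25.49 + 192.01 = 2882.20.
At (332, 688): z = −14.7 − 289.7 + 2882.20 = 2577.8 ft.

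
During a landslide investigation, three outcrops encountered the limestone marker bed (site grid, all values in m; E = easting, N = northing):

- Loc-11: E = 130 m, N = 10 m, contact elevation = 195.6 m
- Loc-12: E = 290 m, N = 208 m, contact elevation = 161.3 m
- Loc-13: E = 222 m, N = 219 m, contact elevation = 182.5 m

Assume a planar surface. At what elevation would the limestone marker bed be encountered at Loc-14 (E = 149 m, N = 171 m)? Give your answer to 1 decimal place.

201.1 m

Two edge vectors: Loc-11→Loc-12 = (160, 198, -34.3), Loc-11→Loc-13 = (92, 209, -13.1).
Normal n = (Loc-11→Loc-12) × (Loc-11→Loc-13) = (4574.9, -1059.6, 15224).
So ∂z/∂E = −n_x/n_z = −0.30051 and ∂z/∂N = −n_y/n_z = 0.06960.
Intercept c from Loc-11: 195.6 + 39.07 − 0.70 = 233.97.
At (149, 171): z = −44.8 + 11.9 + 233.97 = 201.1 m.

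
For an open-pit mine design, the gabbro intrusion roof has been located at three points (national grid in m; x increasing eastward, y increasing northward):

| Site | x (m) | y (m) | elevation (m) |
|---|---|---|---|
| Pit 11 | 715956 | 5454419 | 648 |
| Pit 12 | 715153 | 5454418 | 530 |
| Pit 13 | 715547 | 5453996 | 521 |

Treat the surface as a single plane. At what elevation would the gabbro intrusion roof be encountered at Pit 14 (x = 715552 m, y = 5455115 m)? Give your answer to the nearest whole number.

699 m

Let the plane be z = a·x + b·y + c.
Pit 12−Pit 11: −803a − 1b = −118;  Pit 13−Pit 11: −409a − 423b = −127.
Solving gives a = 0.14675175, b = 0.15834168.
Then c = 648 − a·715956 − b·5454419 = −968081.69.
At (715552, 5455115): z = 105008.5 + 863772.1 − 968081.69 = 698.9 m.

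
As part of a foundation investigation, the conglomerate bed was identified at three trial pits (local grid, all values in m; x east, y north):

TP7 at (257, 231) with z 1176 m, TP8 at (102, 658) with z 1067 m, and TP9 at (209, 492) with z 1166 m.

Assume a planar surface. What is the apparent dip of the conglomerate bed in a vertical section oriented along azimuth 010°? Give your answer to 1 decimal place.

21.4°

Two edge vectors: TP7→TP8 = (-155, 427, -109), TP7→TP9 = (-48, 261, -10).
Normal n = (TP7→TP8) × (TP7→TP9) = (24179, 3682, -19959).
So ∂z/∂x = −n_x/n_z = 1.21143 and ∂z/∂y = −n_y/n_z = 0.18448.
Unit vector along 010° is (sin 10°, cos 10°) = (0.1736, 0.9848).
Slope in that direction = a·(0.1736) + b·(0.9848) = 0.39204.
Apparent dip = arctan|0.39204| = 21.4° (true dip is 50.8°, so apparent ≤ true as expected).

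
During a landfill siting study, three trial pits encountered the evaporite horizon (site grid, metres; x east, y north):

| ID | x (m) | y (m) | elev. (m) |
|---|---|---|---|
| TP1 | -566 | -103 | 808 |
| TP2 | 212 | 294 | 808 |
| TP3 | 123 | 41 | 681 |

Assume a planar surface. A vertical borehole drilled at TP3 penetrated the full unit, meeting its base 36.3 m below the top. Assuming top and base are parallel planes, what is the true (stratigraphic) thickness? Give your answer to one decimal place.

29.9 m

Two edge vectors: TP1→TP2 = (778, 397, 0), TP1→TP3 = (689, 144, -127).
Normal n = (TP1→TP2) × (TP1→TP3) = (-50419, 98806, -161501).
So ∂z/∂x = −n_x/n_z = −0.31219 and ∂z/∂y = −n_y/n_z = 0.61180.
|∇z| = √(a²+b²) = 0.68685, so dip δ = arctan(0.68685) = 34.48°.
True thickness = vertical thickness × cos δ = 36.3 × cos 34.48° = 29.9 m.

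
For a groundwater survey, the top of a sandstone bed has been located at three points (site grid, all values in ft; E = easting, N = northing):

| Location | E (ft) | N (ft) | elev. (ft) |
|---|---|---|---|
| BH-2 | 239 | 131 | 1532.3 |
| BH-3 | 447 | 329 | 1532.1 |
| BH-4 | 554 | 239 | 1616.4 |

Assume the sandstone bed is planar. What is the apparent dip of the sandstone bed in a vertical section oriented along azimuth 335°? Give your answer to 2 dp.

29.91°

Let the plane be z = a·E + b·N + c.
BH-3−BH-2: 208a + 198b = −0.2;  BH-4−BH-2: 315a + 108b = 84.1.
Solving gives a = 0.41782, b = −0.43993.
Unit vector along 335° is (sin 335°, cos 335°) = (-0.4226, 0.9063).
Slope in that direction = a·(-0.4226) + b·(0.9063) = −0.57529.
Apparent dip = arctan|0.57529| = 29.91° (true dip is 31.2°, so apparent ≤ true as expected).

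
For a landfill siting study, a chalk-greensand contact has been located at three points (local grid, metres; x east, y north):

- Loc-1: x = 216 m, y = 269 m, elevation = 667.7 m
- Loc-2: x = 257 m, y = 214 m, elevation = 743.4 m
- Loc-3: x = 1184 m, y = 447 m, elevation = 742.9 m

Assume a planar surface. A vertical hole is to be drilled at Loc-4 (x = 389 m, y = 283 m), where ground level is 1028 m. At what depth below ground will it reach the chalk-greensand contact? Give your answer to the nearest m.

326 m

Let the plane be z = a·x + b·y + c.
Loc-2−Loc-1: 41a − 55b = 75.7;  Loc-3−Loc-1: 968a + 178b = 75.2.
Solving gives a = 0.29090, b = −1.15951.
Then c = 667.7 − a·216 − b·269 = 916.77.
At (389, 283): z_contact = 113.2 − 328.1 + 916.77 = 701.8 m.
Depth below ground = 1028 − 701.8 = 326 m.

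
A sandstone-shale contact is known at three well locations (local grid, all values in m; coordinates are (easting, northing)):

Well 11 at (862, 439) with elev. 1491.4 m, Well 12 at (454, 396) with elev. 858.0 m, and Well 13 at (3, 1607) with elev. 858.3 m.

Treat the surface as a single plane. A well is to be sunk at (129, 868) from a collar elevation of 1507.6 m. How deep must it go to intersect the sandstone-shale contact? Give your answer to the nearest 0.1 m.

872.4 m

Two edge vectors: Well 11→Well 12 = (-408, -43, -633.4), Well 11→Well 13 = (-859, 1168, -633.1).
Normal n = (Well 11→Well 12) × (Well 11→Well 13) = (767034.5, 285785.8, -513481).
So ∂z/∂E = −n_x/n_z = 1.493793 and ∂z/∂N = −n_y/n_z = 0.556565.
Intercept c from Well 11: 1491.4 − 1287.65 − 244.33 = −40.58.
At (129, 868): z_contact = 192.70 + 483.10 − 40.58 = 635.22 m.
Depth below ground = 1507.6 − 635.22 = 872.4 m.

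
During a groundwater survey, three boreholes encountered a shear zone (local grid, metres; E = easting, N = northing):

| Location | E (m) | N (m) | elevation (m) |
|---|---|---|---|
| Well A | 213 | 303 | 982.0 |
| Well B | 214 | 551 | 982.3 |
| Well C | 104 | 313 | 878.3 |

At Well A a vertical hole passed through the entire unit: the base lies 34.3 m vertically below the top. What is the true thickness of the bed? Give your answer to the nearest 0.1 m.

Let the plane be z = a·E + b·N + c.
Well B−Well A: 1a + 248b = 0.3;  Well C−Well A: −109a + 10b = −103.7.
Solving gives a = 0.95114, b = −0.00263.
|∇z| = √(a²+b²) = 0.95114, so dip δ = arctan(0.95114) = 43.57°.
True thickness = vertical thickness × cos δ = 34.3 × cos 43.57° = 24.9 m.

24.9 m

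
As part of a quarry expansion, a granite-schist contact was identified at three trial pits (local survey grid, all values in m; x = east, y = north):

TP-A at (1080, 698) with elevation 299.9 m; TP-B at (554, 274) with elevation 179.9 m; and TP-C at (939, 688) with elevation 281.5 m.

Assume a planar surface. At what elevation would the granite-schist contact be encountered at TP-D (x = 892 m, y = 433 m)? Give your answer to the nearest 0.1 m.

241.9 m

Two edge vectors: TP-A→TP-B = (-526, -424, -120), TP-A→TP-C = (-141, -10, -18.4).
Normal n = (TP-A→TP-B) × (TP-A→TP-C) = (6601.6, 7241.6, -54524).
So ∂z/∂x = −n_x/n_z = 0.121077 and ∂z/∂y = −n_y/n_z = 0.132815.
Intercept c from TP-A: 299.9 − 130.76 − 92.70 = 76.43.
At (892, 433): z = 108.0 + 57.5 + 76.43 = 241.9 m.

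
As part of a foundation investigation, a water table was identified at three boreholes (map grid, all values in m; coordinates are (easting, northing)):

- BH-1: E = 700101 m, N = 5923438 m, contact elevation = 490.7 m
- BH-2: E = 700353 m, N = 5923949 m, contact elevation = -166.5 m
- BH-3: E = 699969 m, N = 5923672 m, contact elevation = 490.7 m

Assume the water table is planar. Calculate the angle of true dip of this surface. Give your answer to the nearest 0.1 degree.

Let the plane be z = a·E + b·N + c.
BH-2−BH-1: 252a + 511b = −657.2;  BH-3−BH-1: −132a + 234b = 0.
Solving gives a = −1.21646, b = −0.68621.
Gradient magnitude |∇z| = √(a² + b²) = √(1.47977 + 0.47088) = 1.39666.
True dip = arctan(1.39666) = 54.4°, dipping toward ENE (azimuth ≈ 061°).

54.4°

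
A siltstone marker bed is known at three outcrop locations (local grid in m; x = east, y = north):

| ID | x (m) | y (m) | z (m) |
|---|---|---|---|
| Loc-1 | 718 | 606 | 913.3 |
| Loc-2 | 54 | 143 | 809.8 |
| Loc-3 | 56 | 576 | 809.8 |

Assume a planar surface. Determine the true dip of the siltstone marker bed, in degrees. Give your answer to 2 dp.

8.89°

Two edge vectors: Loc-1→Loc-2 = (-664, -463, -103.5), Loc-1→Loc-3 = (-662, -30, -103.5).
Normal n = (Loc-1→Loc-2) × (Loc-1→Loc-3) = (44815.5, -207, -286586).
So ∂z/∂x = −n_x/n_z = 0.15638 and ∂z/∂y = −n_y/n_z = −0.00072.
Gradient magnitude |∇z| = √(a² + b²) = √(0.02445 + 0.00000) = 0.15638.
True dip = arctan(0.15638) = 8.89°, dipping toward W (azimuth ≈ 270°).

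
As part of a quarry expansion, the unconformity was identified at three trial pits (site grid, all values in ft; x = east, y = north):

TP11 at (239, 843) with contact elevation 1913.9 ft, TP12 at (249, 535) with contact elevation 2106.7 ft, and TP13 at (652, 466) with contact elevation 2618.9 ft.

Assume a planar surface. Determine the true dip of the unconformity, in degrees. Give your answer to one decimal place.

Two edge vectors: TP11→TP12 = (10, -308, 192.8), TP11→TP13 = (413, -377, 705).
Normal n = (TP11→TP12) × (TP11→TP13) = (-144454.4, 72576.4, 123434).
So ∂z/∂x = −n_x/n_z = 1.17030 and ∂z/∂y = −n_y/n_z = −0.58798.
Gradient magnitude |∇z| = √(a² + b²) = √(1.36959 + 0.34572) = 1.30970.
True dip = arctan(1.30970) = 52.6°, dipping toward WNW (azimuth ≈ 297°).

52.6°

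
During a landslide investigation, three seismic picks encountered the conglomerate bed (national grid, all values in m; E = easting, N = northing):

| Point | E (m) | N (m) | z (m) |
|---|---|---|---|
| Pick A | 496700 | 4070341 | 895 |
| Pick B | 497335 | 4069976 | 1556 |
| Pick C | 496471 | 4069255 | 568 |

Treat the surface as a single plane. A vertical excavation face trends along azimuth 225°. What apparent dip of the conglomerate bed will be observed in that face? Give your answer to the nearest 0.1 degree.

39.3°

Two edge vectors: Pick A→Pick B = (635, -365, 661), Pick A→Pick C = (-229, -1086, -327).
Normal n = (Pick A→Pick B) × (Pick A→Pick C) = (837201, 56276, -773195).
So ∂z/∂E = −n_x/n_z = 1.08278 and ∂z/∂N = −n_y/n_z = 0.07278.
Unit vector along 225° is (sin 225°, cos 225°) = (-0.7071, -0.7071).
Slope in that direction = a·(-0.7071) + b·(-0.7071) = −0.81711.
Apparent dip = arctan|0.81711| = 39.3° (true dip is 47.3°, so apparent ≤ true as expected).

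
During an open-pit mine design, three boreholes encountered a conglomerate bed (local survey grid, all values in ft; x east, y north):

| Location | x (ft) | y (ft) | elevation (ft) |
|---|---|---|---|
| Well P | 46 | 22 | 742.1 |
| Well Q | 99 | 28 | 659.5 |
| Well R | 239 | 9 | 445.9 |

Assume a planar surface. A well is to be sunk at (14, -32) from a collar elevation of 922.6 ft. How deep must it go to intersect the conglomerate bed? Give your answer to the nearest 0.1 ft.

124.0 ft

Let the plane be z = a·x + b·y + c.
Well Q−Well P: 53a + 6b = −82.6;  Well R−Well P: 193a − 13b = −296.2.
Solving gives a = −1.54358, b = −0.13167.
Then c = 742.1 − a·46 − b·22 = 816.00.
At (14, -32): z_contact = −21.61 + 4.21 + 816.00 = 798.61 ft.
Depth below ground = 922.6 − 798.61 = 124.0 ft.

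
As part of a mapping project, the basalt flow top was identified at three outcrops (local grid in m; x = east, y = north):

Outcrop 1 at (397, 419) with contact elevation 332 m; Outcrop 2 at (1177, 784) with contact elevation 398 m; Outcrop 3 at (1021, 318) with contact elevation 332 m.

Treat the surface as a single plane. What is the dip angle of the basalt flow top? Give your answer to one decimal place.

7.8°

Let the plane be z = a·x + b·y + c.
Outcrop 2−Outcrop 1: 780a + 365b = 66;  Outcrop 3−Outcrop 1: 624a − 101b = 0.
Solving gives a = 0.02175, b = 0.13435.
Gradient magnitude |∇z| = √(a² + b²) = √(0.00047 + 0.01805) = 0.13610.
True dip = arctan(0.13610) = 7.8°, dipping toward S (azimuth ≈ 189°).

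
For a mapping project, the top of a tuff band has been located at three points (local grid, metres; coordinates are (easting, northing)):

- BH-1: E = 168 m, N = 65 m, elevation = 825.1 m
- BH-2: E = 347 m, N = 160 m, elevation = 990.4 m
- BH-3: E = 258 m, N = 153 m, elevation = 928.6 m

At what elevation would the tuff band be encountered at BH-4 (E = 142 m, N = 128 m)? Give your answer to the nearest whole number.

840 m

Let the plane be z = a·E + b·N + c.
BH-2−BH-1: 179a + 95b = 165.3;  BH-3−BH-1: 90a + 88b = 103.5.
Solving gives a = 0.65453, b = 0.50673.
Then c = 825.1 − a·168 − b·65 = 682.20.
At (142, 128): z = 92.9 + 64.9 + 682.20 = 840.0 m.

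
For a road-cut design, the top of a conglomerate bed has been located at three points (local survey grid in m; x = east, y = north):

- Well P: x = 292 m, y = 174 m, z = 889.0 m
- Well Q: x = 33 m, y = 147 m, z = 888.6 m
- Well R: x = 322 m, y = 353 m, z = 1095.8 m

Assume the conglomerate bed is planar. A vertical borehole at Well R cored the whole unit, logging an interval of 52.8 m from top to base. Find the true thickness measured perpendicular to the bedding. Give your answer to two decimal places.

Two edge vectors: Well P→Well Q = (-259, -27, -0.4), Well P→Well R = (30, 179, 206.8).
Normal n = (Well P→Well Q) × (Well P→Well R) = (-5512, 53549.2, -45551).
So ∂z/∂x = −n_x/n_z = −0.12101 and ∂z/∂y = −n_y/n_z = 1.17559.
|∇z| = √(a²+b²) = 1.18180, so dip δ = arctan(1.18180) = 49.76°.
True thickness = vertical thickness × cos δ = 52.8 × cos 49.76° = 34.11 m.

34.11 m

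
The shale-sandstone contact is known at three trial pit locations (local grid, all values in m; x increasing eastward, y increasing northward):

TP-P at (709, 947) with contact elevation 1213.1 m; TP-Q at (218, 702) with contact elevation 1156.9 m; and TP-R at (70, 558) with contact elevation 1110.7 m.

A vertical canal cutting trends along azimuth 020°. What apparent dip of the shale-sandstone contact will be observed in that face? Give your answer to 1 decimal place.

Let the plane be z = a·x + b·y + c.
TP-Q−TP-P: −491a − 245b = −56.2;  TP-R−TP-P: −639a − 389b = −102.4.
Solving gives a = −0.09367, b = 0.41710.
Unit vector along 020° is (sin 20°, cos 20°) = (0.3420, 0.9397).
Slope in that direction = a·(0.3420) + b·(0.9397) = 0.35991.
Apparent dip = arctan|0.35991| = 19.8° (true dip is 23.1°, so apparent ≤ true as expected).

19.8°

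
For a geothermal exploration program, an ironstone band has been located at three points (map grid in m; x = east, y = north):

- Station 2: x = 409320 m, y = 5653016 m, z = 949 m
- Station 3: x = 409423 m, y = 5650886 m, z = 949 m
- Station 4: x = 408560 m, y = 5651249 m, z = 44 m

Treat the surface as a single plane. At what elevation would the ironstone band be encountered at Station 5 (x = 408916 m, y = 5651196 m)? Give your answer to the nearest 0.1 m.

Two edge vectors: Station 2→Station 3 = (103, -2130, 0), Station 2→Station 4 = (-760, -1767, -905).
Normal n = (Station 2→Station 3) × (Station 2→Station 4) = (1927650, 93215, -1800801).
So ∂z/∂x = −n_x/n_z = 1.070440321 and ∂z/∂y = −n_y/n_z = 0.051763077.
Intercept c from Station 2: 949 − 438152.63 − 292617.50 = −729821.13.
At (408916, 5651196): z = 437720.2 + 292523.3 − 729821.13 = 422.3 m.

422.3 m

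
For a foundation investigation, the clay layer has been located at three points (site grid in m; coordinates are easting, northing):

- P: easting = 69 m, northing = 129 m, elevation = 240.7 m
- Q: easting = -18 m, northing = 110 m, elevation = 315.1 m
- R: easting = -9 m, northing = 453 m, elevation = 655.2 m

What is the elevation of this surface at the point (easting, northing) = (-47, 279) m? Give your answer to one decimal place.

Two edge vectors: P→Q = (-87, -19, 74.4), P→R = (-78, 324, 414.5).
Normal n = (P→Q) × (P→R) = (-31981.1, 30258.3, -29670).
So ∂z/∂easting = −n_x/n_z = −1.07789 and ∂z/∂northing = −n_y/n_z = 1.01983.
Intercept c from P: 240.7 + 74.37 − 131.56 = 183.52.
At (-47, 279): z = 50.7 + 284.5 + 183.52 = 518.7 m.

518.7 m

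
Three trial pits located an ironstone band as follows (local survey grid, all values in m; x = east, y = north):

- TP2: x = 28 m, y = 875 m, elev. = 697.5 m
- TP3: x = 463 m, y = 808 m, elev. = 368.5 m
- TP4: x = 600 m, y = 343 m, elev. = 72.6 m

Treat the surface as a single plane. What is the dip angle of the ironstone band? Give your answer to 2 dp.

39.16°

Two edge vectors: TP2→TP3 = (435, -67, -329), TP2→TP4 = (572, -532, -624.9).
Normal n = (TP2→TP3) × (TP2→TP4) = (-133159.7, 83643.5, -193096).
So ∂z/∂x = −n_x/n_z = −0.68960 and ∂z/∂y = −n_y/n_z = 0.43317.
Gradient magnitude |∇z| = √(a² + b²) = √(0.47555 + 0.18764) = 0.81436.
True dip = arctan(0.81436) = 39.16°, dipping toward ESE (azimuth ≈ 122°).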